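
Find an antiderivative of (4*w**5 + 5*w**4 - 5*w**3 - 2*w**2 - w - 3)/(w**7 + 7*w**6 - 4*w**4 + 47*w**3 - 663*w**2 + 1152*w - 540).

Factor the denominator: (w - 2)*(w - 1)**2*(w + 5)*(w + 6)*(w**2 + 9).
Partial-fraction decomposition: (2389*w + 11889)/(16575*(w**2 + 9)) - 7871/(5880*(w + 6)) + 4399/(4284*(w + 5)) - 1997/(44100*(w - 1)) + 1/(210*(w - 1)**2) + 155/(728*(w - 2)).
Integrate each term; A/(w−a) gives A·log|w−a|; the (Bw+D)/(w²+p²) term gives a log and an atan.

155*log(w - 2)/728 - 1997*log(w - 1)/44100 + 4399*log(w + 5)/4284 - 7871*log(w + 6)/5880 + 2389*log(w**2 + 9)/33150 + 1321*atan(w/3)/5525 - 1/(210*w - 210) + C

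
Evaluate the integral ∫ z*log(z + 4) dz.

Use integration by parts with u = log(z + 4), dv = z dz.
Then du = 1/(z + 4) dz and v = z**2/2.

z**2*log(z + 4)/2 - z**2/4 + 2*z - 8*log(z + 4) + C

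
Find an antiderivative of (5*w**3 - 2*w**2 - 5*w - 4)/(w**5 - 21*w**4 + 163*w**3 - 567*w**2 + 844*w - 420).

Factor the denominator: (w - 7)*(w - 6)*(w - 5)*(w - 2)*(w - 1).
Partial-fraction decomposition: -1/(20*(w - 1)) - 3/(10*(w - 2)) + 91/(4*(w - 5)) - 487/(10*(w - 6)) + 263/(10*(w - 7)).
Integrate each term: A/(w−a) contributes A·log|w−a|.

263*log(w - 7)/10 - 487*log(w - 6)/10 + 91*log(w - 5)/4 - 3*log(w - 2)/10 - log(w - 1)/20 + C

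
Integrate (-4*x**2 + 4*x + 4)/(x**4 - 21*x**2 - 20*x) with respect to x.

-log(x)/5 - 38*log(x - 5)/135 - 2*log(x + 1)/9 + 19*log(x + 4)/27 + C

Factor the denominator: x*(x - 5)*(x + 1)*(x + 4).
Partial-fraction decomposition: 19/(27*(x + 4)) - 2/(9*(x + 1)) - 38/(135*(x - 5)) - 1/(5*x).
Integrate each term: A/(x−a) contributes A·log|x−a|.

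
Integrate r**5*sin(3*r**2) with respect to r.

-r**4*cos(3*r**2)/6 + r**2*sin(3*r**2)/9 + cos(3*r**2)/27 + C

Let u = r², du = 2r dr; rewrite as (1/2)∫ u^2·sin(3u) du.
Now integrate by parts 2 times.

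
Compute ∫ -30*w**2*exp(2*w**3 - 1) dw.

-5*exp(2*w**3 - 1) + C

Let u = 2*w**3 - 1, so du = (6*w**2) dw.
Rewriting, the integral becomes -5·∫ e^u du = -5·e^u.
Substituting back, u = 2*w**3 - 1.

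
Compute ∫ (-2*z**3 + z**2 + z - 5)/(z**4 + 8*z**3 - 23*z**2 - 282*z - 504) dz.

-79*log(z - 6)/234 - 55*log(z + 3)/36 + 9*log(z + 4)/2 - 241*log(z + 7)/52 + C

Factor the denominator: (z - 6)*(z + 3)*(z + 4)*(z + 7).
Partial-fraction decomposition: -241/(52*(z + 7)) + 9/(2*(z + 4)) - 55/(36*(z + 3)) - 79/(234*(z - 6)).
Integrate each term: A/(z−a) contributes A·log|z−a|.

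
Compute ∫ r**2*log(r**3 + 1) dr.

Let u = r**3 + 1, so du = (3*r**2) dr.
The integral becomes (1/3)·∫ log(u) du; integrate by parts with u′=log(u), dv′=du.

r**3*log(r**3 + 1)/3 - r**3/3 + log(r**3 + 1)/3 + C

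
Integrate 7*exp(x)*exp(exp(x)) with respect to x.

7*exp(exp(x)) + C

Let u = exp(x), so du = (exp(x)) dx.
Rewriting, the integral becomes 7·∫ e^u du = 7·e^u.
Substituting back, u = exp(x).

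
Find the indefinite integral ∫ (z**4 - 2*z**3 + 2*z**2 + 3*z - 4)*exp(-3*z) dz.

(-27*z**4 + 18*z**3 - 36*z**2 - 105*z + 73)*exp(-3*z)/81 + C

Use integration by parts with u = z**4 - 2*z**3 + 2*z**2 + 3*z - 4, dv = exp(-3*z) dz, so v = -exp(-3*z)/3.
Apply parts 4 times (tabular method): alternate signs, differentiate u down to 0, integrate dv up.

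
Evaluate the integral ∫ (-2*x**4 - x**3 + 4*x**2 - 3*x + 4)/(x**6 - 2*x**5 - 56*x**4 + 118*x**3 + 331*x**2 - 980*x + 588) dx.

-2483*log(x - 7)/10500 + 307*log(x - 2)/2025 - log(x - 1)/96 - 43*log(x + 3)/2000 + 2119*log(x + 7)/18144 - 26/(225*x - 450) + C

Factor the denominator: (x - 7)*(x - 2)**2*(x - 1)*(x + 3)*(x + 7).
Partial-fraction decomposition: 2119/(18144*(x + 7)) - 43/(2000*(x + 3)) - 1/(96*(x - 1)) + 307/(2025*(x - 2)) + 26/(225*(x - 2)**2) - 2483/(10500*(x - 7)).
Integrate each term; A/(x−a) gives A·log|x−a|; A/(x−a)² gives −A/(x−a).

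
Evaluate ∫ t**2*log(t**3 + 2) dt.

t**3*log(t**3 + 2)/3 - t**3/3 + 2*log(t**3 + 2)/3 + C

Let u = t**3 + 2, so du = (3*t**2) dt.
The integral becomes (1/3)·∫ log(u) du; integrate by parts with u′=log(u), dv′=du.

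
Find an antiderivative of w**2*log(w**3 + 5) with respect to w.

Let u = w**3 + 5, so du = (3*w**2) dw.
The integral becomes (1/3)·∫ log(u) du; integrate by parts with u′=log(u), dv′=du.

w**3*log(w**3 + 5)/3 - w**3/3 + 5*log(w**3 + 5)/3 + C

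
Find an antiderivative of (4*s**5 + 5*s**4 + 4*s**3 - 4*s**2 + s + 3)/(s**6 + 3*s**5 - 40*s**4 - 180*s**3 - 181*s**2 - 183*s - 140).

80419*log(s - 7)/52800 + 5*log(s + 1)/192 - 3137*log(s + 4)/561 + 9977*log(s + 5)/1248 + 1067*log(s**2 + 1)/44200 - 681*atan(s)/22100 + C

Factor the denominator: (s - 7)*(s + 1)*(s + 4)*(s + 5)*(s**2 + 1).
Partial-fraction decomposition: (1067*s - 681)/(22100*(s**2 + 1)) + 9977/(1248*(s + 5)) - 3137/(561*(s + 4)) + 5/(192*(s + 1)) + 80419/(52800*(s - 7)).
Integrate each term; A/(s−a) gives A·log|s−a|; the (Bs+D)/(s²+p²) term gives a log and an atan.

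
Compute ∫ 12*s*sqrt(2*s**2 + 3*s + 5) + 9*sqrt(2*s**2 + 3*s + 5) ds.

2*(2*s**2 + 3*s + 5)**(3/2) + C

Let u = 2*s**2 + 3*s + 5, so du = (4*s + 3) ds.
Rewriting, the integral becomes 3·∫ √u du = 3·(2/3)u^(3/2).
Substituting back, u = 2*s**2 + 3*s + 5.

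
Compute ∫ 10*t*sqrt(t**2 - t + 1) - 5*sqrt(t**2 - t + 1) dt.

10*(t**2 - t + 1)**(3/2)/3 + C

Let u = t**2 - t + 1, so du = (2*t - 1) dt.
Rewriting, the integral becomes 5·∫ √u du = 5·(2/3)u^(3/2).
Substituting back, u = t**2 - t + 1.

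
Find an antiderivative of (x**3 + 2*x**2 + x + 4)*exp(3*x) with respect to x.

Use integration by parts with u = x**3 + 2*x**2 + x + 4, dv = exp(3*x) dx, so v = exp(3*x)/3.
Apply parts 3 times (tabular method): alternate signs, differentiate u down to 0, integrate dv up.

(9*x**3 + 9*x**2 + 3*x + 35)*exp(3*x)/27 + C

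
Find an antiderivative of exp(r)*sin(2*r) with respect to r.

Let I denote the integral. Integrate by parts with u = sin(2*r), dv = exp(r) dr, so v = exp(r): I = exp(r)*sin(2*r) − 2·∫ exp(r)*cos(2*r) dr.
Apply parts again with u = cos(2*r), dv = exp(r) dr: ∫ exp(r)*cos(2*r) dr = exp(r)*cos(2*r) + 2·I. Substituting back brings back I: I = exp(r)*sin(2*r) - 2*exp(r)*cos(2*r) − 4·I.
Solving for I: (1 + 4)·I equals the remaining terms, so I = (1/5)·(exp(r)*sin(2*r) - 2*exp(r)*cos(2*r)).

exp(r)*sin(2*r)/5 - 2*exp(r)*cos(2*r)/5 + C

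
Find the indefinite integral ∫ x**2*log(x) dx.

x**3*log(x)/3 - x**3/9 + C

Use integration by parts with u = log(x), dv = x**2 dx.
Then du = 1/x dx and v = x**3/3.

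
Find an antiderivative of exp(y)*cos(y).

exp(y)*sin(y)/2 + exp(y)*cos(y)/2 + C

Let I denote the integral. Integrate by parts with u = cos(y), dv = exp(y) dy, so v = exp(y): I = exp(y)*cos(y) + ∫ exp(y)*sin(y) dy.
Apply parts again with u = sin(y), dv = exp(y) dy: ∫ exp(y)*sin(y) dy = exp(y)*sin(y) − I. Substituting back brings back I: I = exp(y)*sin(y) + exp(y)*cos(y) − I.
Solving for I: (1 + 1)·I equals the remaining terms, so I = (1/2)·(exp(y)*sin(y) + exp(y)*cos(y)).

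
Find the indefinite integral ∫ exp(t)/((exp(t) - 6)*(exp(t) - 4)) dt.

log(exp(t) - 6)/2 - log(exp(t) - 4)/2 + C

Let u = e^t, du = e^t dt.
The integral becomes ∫ du/((u-4)(u-6)); decompose into partial fractions.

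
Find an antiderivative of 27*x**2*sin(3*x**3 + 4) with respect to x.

Let u = 3*x**3 + 4, so du = (9*x**2) dx.
Rewriting, the integral becomes 3·∫ sin(u) du = 3·-cos(u).
Substituting back, u = 3*x**3 + 4.

-3*cos(3*x**3 + 4) + C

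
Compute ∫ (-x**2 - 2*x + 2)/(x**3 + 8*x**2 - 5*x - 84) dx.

-13*log(x - 3)/70 + 2*log(x + 4)/7 - 11*log(x + 7)/10 + C

Factor the denominator: (x - 3)*(x + 4)*(x + 7).
Partial-fraction decomposition: -11/(10*(x + 7)) + 2/(7*(x + 4)) - 13/(70*(x - 3)).
Integrate each term: A/(x−a) contributes A·log|x−a|.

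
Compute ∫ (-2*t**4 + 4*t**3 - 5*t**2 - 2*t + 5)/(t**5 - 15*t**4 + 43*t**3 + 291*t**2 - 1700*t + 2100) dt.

Factor the denominator: (t - 7)*(t - 6)*(t - 5)*(t - 2)*(t + 5).
Partial-fraction decomposition: -31/(154*(t + 5)) + 19/(420*(t - 2)) - 44/(3*(t - 5)) + 1915/(44*(t - 6)) - 307/(10*(t - 7)).
Integrate each term: A/(t−a) contributes A·log|t−a|.

-307*log(t - 7)/10 + 1915*log(t - 6)/44 - 44*log(t - 5)/3 + 19*log(t - 2)/420 - 31*log(t + 5)/154 + C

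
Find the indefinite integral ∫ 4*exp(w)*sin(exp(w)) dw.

Let u = exp(w), so du = (exp(w)) dw.
Rewriting, the integral becomes 4·∫ sin(u) du = 4·-cos(u).
Substituting back, u = exp(w).

-4*cos(exp(w)) + C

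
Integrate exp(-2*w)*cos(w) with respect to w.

exp(-2*w)*sin(w)/5 - 2*exp(-2*w)*cos(w)/5 + C

Let I denote the integral. Integrate by parts with u = cos(w), dv = exp(-2*w) dw, so v = -exp(-2*w)/2: I = -exp(-2*w)*cos(w)/2 − (1/2)·∫ exp(-2*w)*sin(w) dw.
Apply parts again with u = sin(w), dv = exp(-2*w) dw: ∫ exp(-2*w)*sin(w) dw = -exp(-2*w)*sin(w)/2 + (1/2)·I. Substituting back brings back I: I = exp(-2*w)*sin(w)/4 - exp(-2*w)*cos(w)/2 − (1/4)·I.
Solving for I: (1 + 1/4)·I equals the remaining terms, so I = (4/5)·(exp(-2*w)*sin(w)/4 - exp(-2*w)*cos(w)/2).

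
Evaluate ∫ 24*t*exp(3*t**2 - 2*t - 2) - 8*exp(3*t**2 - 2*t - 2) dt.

4*exp(3*t**2 - 2*t - 2) + C

Let u = 3*t**2 - 2*t - 2, so du = (6*t - 2) dt.
Rewriting, the integral becomes 4·∫ e^u du = 4·e^u.
Substituting back, u = 3*t**2 - 2*t - 2.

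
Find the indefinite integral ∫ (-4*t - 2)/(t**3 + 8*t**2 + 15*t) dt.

-2*log(t)/15 - 5*log(t + 3)/3 + 9*log(t + 5)/5 + C

Factor the denominator: t*(t + 3)*(t + 5).
Partial-fraction decomposition: 9/(5*(t + 5)) - 5/(3*(t + 3)) - 2/(15*t).
Integrate each term: A/(t−a) contributes A·log|t−a|.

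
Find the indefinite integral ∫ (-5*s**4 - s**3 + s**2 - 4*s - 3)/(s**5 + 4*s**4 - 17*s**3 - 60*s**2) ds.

21*log(s)/400 - 449*log(s - 4)/336 + 20*log(s + 3)/7 - 493*log(s + 5)/75 - 1/(20*s) + C

Factor the denominator: s**2*(s - 4)*(s + 3)*(s + 5).
Partial-fraction decomposition: -493/(75*(s + 5)) + 20/(7*(s + 3)) - 449/(336*(s - 4)) + 21/(400*s) + 1/(20*s**2).
Integrate each term; A/(s−a) gives A·log|s−a|; A/(s−a)² gives −A/(s−a).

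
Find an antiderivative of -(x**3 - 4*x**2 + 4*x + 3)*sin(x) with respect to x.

x**3*cos(x) - 3*x**2*sin(x) - 4*x**2*cos(x) + 8*x*sin(x) - 2*x*cos(x) + 2*sin(x) + 11*cos(x) + C

Use integration by parts with u = x**3 - 4*x**2 + 4*x + 3, dv = -sin(x) dx, so v = cos(x).
Apply parts 3 times (tabular method): alternate signs, differentiate u down to 0, integrate dv up.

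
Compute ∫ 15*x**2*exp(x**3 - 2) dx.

Let u = x**3 - 2, so du = (3*x**2) dx.
Rewriting, the integral becomes 5·∫ e^u du = 5·e^u.
Substituting back, u = x**3 - 2.

5*exp(x**3 - 2) + C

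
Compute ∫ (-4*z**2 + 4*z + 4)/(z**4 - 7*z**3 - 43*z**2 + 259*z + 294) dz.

Factor the denominator: (z - 7)**2*(z + 1)*(z + 6).
Partial-fraction decomposition: 164/(845*(z + 6)) - 1/(80*(z + 1)) - 491/(2704*(z - 7)) - 41/(26*(z - 7)**2).
Integrate each term; A/(z−a) gives A·log|z−a|; A/(z−a)² gives −A/(z−a).

-491*log(z - 7)/2704 - log(z + 1)/80 + 164*log(z + 6)/845 + 41/(26*z - 182) + C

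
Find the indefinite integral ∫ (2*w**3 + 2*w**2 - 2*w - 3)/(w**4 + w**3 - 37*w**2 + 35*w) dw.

Factor the denominator: w*(w - 5)*(w - 1)*(w + 7).
Partial-fraction decomposition: 577/(672*(w + 7)) + 1/(32*(w - 1)) + 287/(240*(w - 5)) - 3/(35*w).
Integrate each term: A/(w−a) contributes A·log|w−a|.

-3*log(w)/35 + 287*log(w - 5)/240 + log(w - 1)/32 + 577*log(w + 7)/672 + C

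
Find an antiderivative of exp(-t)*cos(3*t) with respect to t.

3*exp(-t)*sin(3*t)/10 - exp(-t)*cos(3*t)/10 + C

Let I denote the integral. Integrate by parts with u = cos(3*t), dv = exp(-t) dt, so v = -exp(-t): I = -exp(-t)*cos(3*t) − 3·∫ exp(-t)*sin(3*t) dt.
Apply parts again with u = sin(3*t), dv = exp(-t) dt: ∫ exp(-t)*sin(3*t) dt = -exp(-t)*sin(3*t) + 3·I. Substituting back brings back I: I = 3*exp(-t)*sin(3*t) - exp(-t)*cos(3*t) − 9·I.
Solving for I: (1 + 9)·I equals the remaining terms, so I = (1/10)·(3*exp(-t)*sin(3*t) - exp(-t)*cos(3*t)).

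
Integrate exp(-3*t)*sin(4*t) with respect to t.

-3*exp(-3*t)*sin(4*t)/25 - 4*exp(-3*t)*cos(4*t)/25 + C

Let I denote the integral. Integrate by parts with u = sin(4*t), dv = exp(-3*t) dt, so v = -exp(-3*t)/3: I = -exp(-3*t)*sin(4*t)/3 + (4/3)·∫ exp(-3*t)*cos(4*t) dt.
Apply parts again with u = cos(4*t), dv = exp(-3*t) dt: ∫ exp(-3*t)*cos(4*t) dt = -exp(-3*t)*cos(4*t)/3 − (4/3)·I. Substituting back brings back I: I = -exp(-3*t)*sin(4*t)/3 - 4*exp(-3*t)*cos(4*t)/9 − (16/9)·I.
Solving for I: (1 + 16/9)·I equals the remaining terms, so I = (9/25)·(-exp(-3*t)*sin(4*t)/3 - 4*exp(-3*t)*cos(4*t)/9).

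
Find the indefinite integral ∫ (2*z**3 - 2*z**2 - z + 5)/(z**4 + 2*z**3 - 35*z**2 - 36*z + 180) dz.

Factor the denominator: (z - 5)*(z - 2)*(z + 3)*(z + 6).
Partial-fraction decomposition: 493/(264*(z + 6)) - 8/(15*(z + 3)) - 11/(120*(z - 2)) + 25/(33*(z - 5)).
Integrate each term: A/(z−a) contributes A·log|z−a|.

25*log(z - 5)/33 - 11*log(z - 2)/120 - 8*log(z + 3)/15 + 493*log(z + 6)/264 + C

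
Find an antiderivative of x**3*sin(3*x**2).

Let u = x², du = 2x dx; rewrite as (1/2)∫ u^1·sin(3u) du.
Now integrate by parts 1 time.

-x**2*cos(3*x**2)/6 + sin(3*x**2)/18 + C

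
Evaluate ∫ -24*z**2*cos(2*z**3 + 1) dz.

Let u = 2*z**3 + 1, so du = (6*z**2) dz.
Rewriting, the integral becomes -4·∫ cos(u) du = -4·sin(u).
Substituting back, u = 2*z**3 + 1.

-4*sin(2*z**3 + 1) + C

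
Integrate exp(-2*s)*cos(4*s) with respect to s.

exp(-2*s)*sin(4*s)/5 - exp(-2*s)*cos(4*s)/10 + C

Let I denote the integral. Integrate by parts with u = cos(4*s), dv = exp(-2*s) ds, so v = -exp(-2*s)/2: I = -exp(-2*s)*cos(4*s)/2 − 2·∫ exp(-2*s)*sin(4*s) ds.
Apply parts again with u = sin(4*s), dv = exp(-2*s) ds: ∫ exp(-2*s)*sin(4*s) ds = -exp(-2*s)*sin(4*s)/2 + 2·I. Substituting back brings back I: I = exp(-2*s)*sin(4*s) - exp(-2*s)*cos(4*s)/2 − 4·I.
Solving for I: (1 + 4)·I equals the remaining terms, so I = (1/5)·(exp(-2*s)*sin(4*s) - exp(-2*s)*cos(4*s)/2).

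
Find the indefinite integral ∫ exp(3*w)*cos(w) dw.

exp(3*w)*sin(w)/10 + 3*exp(3*w)*cos(w)/10 + C

Let I denote the integral. Integrate by parts with u = cos(w), dv = exp(3*w) dw, so v = exp(3*w)/3: I = exp(3*w)*cos(w)/3 + (1/3)·∫ exp(3*w)*sin(w) dw.
Apply parts again with u = sin(w), dv = exp(3*w) dw: ∫ exp(3*w)*sin(w) dw = exp(3*w)*sin(w)/3 − (1/3)·I. Substituting back brings back I: I = exp(3*w)*sin(w)/9 + exp(3*w)*cos(w)/3 − (1/9)·I.
Solving for I: (1 + 1/9)·I equals the remaining terms, so I = (9/10)·(exp(3*w)*sin(w)/9 + exp(3*w)*cos(w)/3).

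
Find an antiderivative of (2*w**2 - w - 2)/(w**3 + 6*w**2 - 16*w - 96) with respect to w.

Factor the denominator: (w - 4)*(w + 4)*(w + 6).
Partial-fraction decomposition: 19/(5*(w + 6)) - 17/(8*(w + 4)) + 13/(40*(w - 4)).
Integrate each term: A/(w−a) contributes A·log|w−a|.

13*log(w - 4)/40 - 17*log(w + 4)/8 + 19*log(w + 6)/5 + C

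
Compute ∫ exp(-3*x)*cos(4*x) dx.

Let I denote the integral. Integrate by parts with u = cos(4*x), dv = exp(-3*x) dx, so v = -exp(-3*x)/3: I = -exp(-3*x)*cos(4*x)/3 − (4/3)·∫ exp(-3*x)*sin(4*x) dx.
Apply parts again with u = sin(4*x), dv = exp(-3*x) dx: ∫ exp(-3*x)*sin(4*x) dx = -exp(-3*x)*sin(4*x)/3 + (4/3)·I. Substituting back brings back I: I = 4*exp(-3*x)*sin(4*x)/9 - exp(-3*x)*cos(4*x)/3 − (16/9)·I.
Solving for I: (1 + 16/9)·I equals the remaining terms, so I = (9/25)·(4*exp(-3*x)*sin(4*x)/9 - exp(-3*x)*cos(4*x)/3).

4*exp(-3*x)*sin(4*x)/25 - 3*exp(-3*x)*cos(4*x)/25 + C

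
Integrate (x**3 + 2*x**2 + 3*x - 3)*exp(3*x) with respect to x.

Use integration by parts with u = x**3 + 2*x**2 + 3*x - 3, dv = exp(3*x) dx, so v = exp(3*x)/3.
Apply parts 3 times (tabular method): alternate signs, differentiate u down to 0, integrate dv up.

(9*x**3 + 9*x**2 + 21*x - 34)*exp(3*x)/27 + C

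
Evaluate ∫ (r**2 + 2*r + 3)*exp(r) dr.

(r**2 + 3)*exp(r) + C

Use integration by parts with u = r**2 + 2*r + 3, dv = exp(r) dr, so v = exp(r).
Apply parts 2 times (tabular method): alternate signs, differentiate u down to 0, integrate dv up.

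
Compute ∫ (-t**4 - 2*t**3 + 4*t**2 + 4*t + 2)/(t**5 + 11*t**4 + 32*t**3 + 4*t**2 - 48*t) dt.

Factor the denominator: t*(t - 1)*(t + 2)*(t + 4)*(t + 6).
Partial-fraction decomposition: -53/(24*(t + 6)) + 39/(40*(t + 4)) + 5/(24*(t + 2)) + 1/(15*(t - 1)) - 1/(24*t).
Integrate each term: A/(t−a) contributes A·log|t−a|.

-log(t)/24 + log(t - 1)/15 + 5*log(t + 2)/24 + 39*log(t + 4)/40 - 53*log(t + 6)/24 + C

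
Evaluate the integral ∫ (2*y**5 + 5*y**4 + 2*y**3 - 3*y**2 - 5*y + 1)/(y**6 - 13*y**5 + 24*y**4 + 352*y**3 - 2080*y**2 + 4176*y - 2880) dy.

22327*log(y - 6)/384 - 866*log(y - 5)/9 + 3389*log(y - 4)/80 - 11045*log(y - 2)/4608 + 871*log(y + 6)/7680 + 139/(192*y - 384) + C

Factor the denominator: (y - 6)*(y - 5)*(y - 4)*(y - 2)**2*(y + 6).
Partial-fraction decomposition: 871/(7680*(y + 6)) - 11045/(4608*(y - 2)) - 139/(192*(y - 2)**2) + 3389/(80*(y - 4)) - 866/(9*(y - 5)) + 22327/(384*(y - 6)).
Integrate each term; A/(y−a) gives A·log|y−a|; A/(y−a)² gives −A/(y−a).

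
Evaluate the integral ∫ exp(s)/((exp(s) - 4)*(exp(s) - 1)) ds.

Let u = e^s, du = e^s ds.
The integral becomes ∫ du/((u-1)(u-4)); decompose into partial fractions.

log(exp(s) - 4)/3 - log(exp(s) - 1)/3 + C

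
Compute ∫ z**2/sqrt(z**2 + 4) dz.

z*sqrt(z**2 + 4)/2 - 2*log(z + sqrt(z**2 + 4)) + C

Substitute z = 2·tan(θ), so dz = 2·sec(θ)^2 dθ and the radical becomes sqrt(z**2 + 4) = 2·sec(θ) by the Pythagorean identity.
Integrate the resulting trig expression in θ, then back-substitute tan(θ) = z/2, sec(θ) = sqrt(z**2 + 4)/2 (absorbing any constant into C).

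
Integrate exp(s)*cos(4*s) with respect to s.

4*exp(s)*sin(4*s)/17 + exp(s)*cos(4*s)/17 + C

Let I denote the integral. Integrate by parts with u = cos(4*s), dv = exp(s) ds, so v = exp(s): I = exp(s)*cos(4*s) + 4·∫ exp(s)*sin(4*s) ds.
Apply parts again with u = sin(4*s), dv = exp(s) ds: ∫ exp(s)*sin(4*s) ds = exp(s)*sin(4*s) − 4·I. Substituting back brings back I: I = 4*exp(s)*sin(4*s) + exp(s)*cos(4*s) − 16·I.
Solving for I: (1 + 16)·I equals the remaining terms, so I = (1/17)·(4*exp(s)*sin(4*s) + exp(s)*cos(4*s)).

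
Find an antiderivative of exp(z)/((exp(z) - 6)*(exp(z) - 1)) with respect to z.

Let u = e^z, du = e^z dz.
The integral becomes ∫ du/((u-6)(u-1)); decompose into partial fractions.

log(exp(z) - 6)/5 - log(exp(z) - 1)/5 + C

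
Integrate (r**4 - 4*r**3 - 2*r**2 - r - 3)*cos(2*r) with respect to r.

Use integration by parts with u = r**4 - 4*r**3 - 2*r**2 - r - 3, dv = cos(2*r) dr, so v = sin(2*r)/2.
Apply parts 4 times (tabular method): alternate signs, differentiate u down to 0, integrate dv up.

r**4*sin(2*r)/2 - 2*r**3*sin(2*r) + r**3*cos(2*r) - 5*r**2*sin(2*r)/2 - 3*r**2*cos(2*r) + 5*r*sin(2*r)/2 - 5*r*cos(2*r)/2 - sin(2*r)/4 + 5*cos(2*r)/4 + C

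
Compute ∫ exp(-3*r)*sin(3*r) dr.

-exp(-3*r)*sin(3*r)/6 - exp(-3*r)*cos(3*r)/6 + C

Let I denote the integral. Integrate by parts with u = sin(3*r), dv = exp(-3*r) dr, so v = -exp(-3*r)/3: I = -exp(-3*r)*sin(3*r)/3 + ∫ exp(-3*r)*cos(3*r) dr.
Apply parts again with u = cos(3*r), dv = exp(-3*r) dr: ∫ exp(-3*r)*cos(3*r) dr = -exp(-3*r)*cos(3*r)/3 − I. Substituting back brings back I: I = -exp(-3*r)*sin(3*r)/3 - exp(-3*r)*cos(3*r)/3 − I.
Solving for I: (1 + 1)·I equals the remaining terms, so I = (1/2)·(-exp(-3*r)*sin(3*r)/3 - exp(-3*r)*cos(3*r)/3).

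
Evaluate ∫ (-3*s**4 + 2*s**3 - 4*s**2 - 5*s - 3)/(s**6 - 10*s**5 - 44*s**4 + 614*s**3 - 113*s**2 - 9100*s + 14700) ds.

1501181*log(s - 7)/1216800 - 1753*log(s - 5)/1320 + 61*log(s - 2)/4200 - 2203*log(s + 5)/10080 + 4437*log(s + 6)/14872 + 6751/(1560*s - 10920) + C

Factor the denominator: (s - 7)**2*(s - 5)*(s - 2)*(s + 5)*(s + 6).
Partial-fraction decomposition: 4437/(14872*(s + 6)) - 2203/(10080*(s + 5)) + 61/(4200*(s - 2)) - 1753/(1320*(s - 5)) + 1501181/(1216800*(s - 7)) - 6751/(1560*(s - 7)**2).
Integrate each term; A/(s−a) gives A·log|s−a|; A/(s−a)² gives −A/(s−a).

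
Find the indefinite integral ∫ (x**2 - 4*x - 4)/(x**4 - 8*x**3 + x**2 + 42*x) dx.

-2*log(x)/21 + 17*log(x - 7)/252 + 7*log(x - 3)/60 - 4*log(x + 2)/45 + C

Factor the denominator: x*(x - 7)*(x - 3)*(x + 2).
Partial-fraction decomposition: -4/(45*(x + 2)) + 7/(60*(x - 3)) + 17/(252*(x - 7)) - 2/(21*x).
Integrate each term: A/(x−a) contributes A·log|x−a|.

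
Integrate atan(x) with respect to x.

x*atan(x) - log(x**2 + 1)/2 + C

Use integration by parts with u = arctan(x), dv = dx.
Then du = 1/(x**2 + 1) dx.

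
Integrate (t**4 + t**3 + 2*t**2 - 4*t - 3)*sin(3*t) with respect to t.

Use integration by parts with u = t**4 + t**3 + 2*t**2 - 4*t - 3, dv = sin(3*t) dt, so v = -cos(3*t)/3.
Apply parts 4 times (tabular method): alternate signs, differentiate u down to 0, integrate dv up.

-t**4*cos(3*t)/3 + 4*t**3*sin(3*t)/9 - t**3*cos(3*t)/3 + t**2*sin(3*t)/3 - 2*t**2*cos(3*t)/9 + 4*t*sin(3*t)/27 + 14*t*cos(3*t)/9 - 14*sin(3*t)/27 + 85*cos(3*t)/81 + C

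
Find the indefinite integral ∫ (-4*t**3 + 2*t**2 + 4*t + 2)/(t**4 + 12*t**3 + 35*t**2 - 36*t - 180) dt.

-log(t - 2)/20 - 58*log(t + 3)/15 + 38*log(t + 5) - 457*log(t + 6)/12 + C

Factor the denominator: (t - 2)*(t + 3)*(t + 5)*(t + 6).
Partial-fraction decomposition: -457/(12*(t + 6)) + 38/(t + 5) - 58/(15*(t + 3)) - 1/(20*(t - 2)).
Integrate each term: A/(t−a) contributes A·log|t−a|.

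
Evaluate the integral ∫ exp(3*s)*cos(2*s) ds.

Let I denote the integral. Integrate by parts with u = cos(2*s), dv = exp(3*s) ds, so v = exp(3*s)/3: I = exp(3*s)*cos(2*s)/3 + (2/3)·∫ exp(3*s)*sin(2*s) ds.
Apply parts again with u = sin(2*s), dv = exp(3*s) ds: ∫ exp(3*s)*sin(2*s) ds = exp(3*s)*sin(2*s)/3 − (2/3)·I. Substituting back brings back I: I = 2*exp(3*s)*sin(2*s)/9 + exp(3*s)*cos(2*s)/3 − (4/9)·I.
Solving for I: (1 + 4/9)·I equals the remaining terms, so I = (9/13)·(2*exp(3*s)*sin(2*s)/9 + exp(3*s)*cos(2*s)/3).

2*exp(3*s)*sin(2*s)/13 + 3*exp(3*s)*cos(2*s)/13 + C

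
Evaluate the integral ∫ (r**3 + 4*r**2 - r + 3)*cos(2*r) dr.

Use integration by parts with u = r**3 + 4*r**2 - r + 3, dv = cos(2*r) dr, so v = sin(2*r)/2.
Apply parts 3 times (tabular method): alternate signs, differentiate u down to 0, integrate dv up.

r**3*sin(2*r)/2 + 2*r**2*sin(2*r) + 3*r**2*cos(2*r)/4 - 5*r*sin(2*r)/4 + 2*r*cos(2*r) + sin(2*r)/2 - 5*cos(2*r)/8 + C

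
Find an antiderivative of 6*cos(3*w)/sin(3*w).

2*log(sin(3*w)) + C

Let u = sin(3*w), so du = (3*cos(3*w)) dw.
Rewriting, the integral becomes 2·∫ 1/u du = 2·log(u).
Substituting back, u = sin(3*w).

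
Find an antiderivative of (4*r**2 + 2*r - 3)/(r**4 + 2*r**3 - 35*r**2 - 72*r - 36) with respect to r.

51*log(r - 6)/196 + 208*log(r + 1)/1225 - 43*log(r + 6)/100 - 1/(35*r + 35) + C

Factor the denominator: (r - 6)*(r + 1)**2*(r + 6).
Partial-fraction decomposition: -43/(100*(r + 6)) + 208/(1225*(r + 1)) + 1/(35*(r + 1)**2) + 51/(196*(r - 6)).
Integrate each term; A/(r−a) gives A·log|r−a|; A/(r−a)² gives −A/(r−a).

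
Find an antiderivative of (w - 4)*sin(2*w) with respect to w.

Use integration by parts with u = w - 4, dv = sin(2*w) dw, so v = -cos(2*w)/2.
Apply parts 1 times (tabular method): alternate signs, differentiate u down to 0, integrate dv up.

-w*cos(2*w)/2 + sin(2*w)/4 + 2*cos(2*w) + C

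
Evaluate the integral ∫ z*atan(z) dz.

Use integration by parts with u = arctan(z), dv = z dz.
Then du = 1/(z**2 + 1) dz.

z**2*atan(z)/2 - z/2 + atan(z)/2 + C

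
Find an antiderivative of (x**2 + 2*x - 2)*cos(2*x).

Use integration by parts with u = x**2 + 2*x - 2, dv = cos(2*x) dx, so v = sin(2*x)/2.
Apply parts 2 times (tabular method): alternate signs, differentiate u down to 0, integrate dv up.

x**2*sin(2*x)/2 + x*sin(2*x) + x*cos(2*x)/2 - 5*sin(2*x)/4 + cos(2*x)/2 + C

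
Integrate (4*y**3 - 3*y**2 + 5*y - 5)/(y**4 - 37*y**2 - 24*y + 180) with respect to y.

Factor the denominator: (y - 6)*(y - 2)*(y + 3)*(y + 5).
Partial-fraction decomposition: 55/(14*(y + 5)) - 31/(18*(y + 3)) - 5/(28*(y - 2)) + 71/(36*(y - 6)).
Integrate each term: A/(y−a) contributes A·log|y−a|.

71*log(y - 6)/36 - 5*log(y - 2)/28 - 31*log(y + 3)/18 + 55*log(y + 5)/14 + C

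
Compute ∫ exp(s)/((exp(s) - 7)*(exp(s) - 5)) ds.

log(exp(s) - 7)/2 - log(exp(s) - 5)/2 + C

Let u = e^s, du = e^s ds.
The integral becomes ∫ du/((u-7)(u-5)); decompose into partial fractions.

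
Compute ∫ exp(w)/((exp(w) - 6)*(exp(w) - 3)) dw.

Let u = e^w, du = e^w dw.
The integral becomes ∫ du/((u-3)(u-6)); decompose into partial fractions.

log(exp(w) - 6)/3 - log(exp(w) - 3)/3 + C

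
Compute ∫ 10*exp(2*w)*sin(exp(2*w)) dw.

Let u = exp(2*w), so du = (2*exp(2*w)) dw.
Rewriting, the integral becomes 5·∫ sin(u) du = 5·-cos(u).
Substituting back, u = exp(2*w).

-5*cos(exp(2*w)) + C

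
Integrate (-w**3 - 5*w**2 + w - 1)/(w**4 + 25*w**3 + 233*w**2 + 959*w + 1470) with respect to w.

Factor the denominator: (w + 5)*(w + 6)*(w + 7)**2.
Partial-fraction decomposition: 59/(2*(w + 7)) + 45/(w + 7)**2 - 29/(w + 6) - 3/(2*(w + 5)).
Integrate each term; A/(w−a) gives A·log|w−a|; A/(w−a)² gives −A/(w−a).

-3*log(w + 5)/2 - 29*log(w + 6) + 59*log(w + 7)/2 - 45/(w + 7) + C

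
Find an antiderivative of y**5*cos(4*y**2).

Let u = y², du = 2y dy; rewrite as (1/2)∫ u^2·cos(4u) du.
Now integrate by parts 2 times.

y**4*sin(4*y**2)/8 + y**2*cos(4*y**2)/16 - sin(4*y**2)/64 + C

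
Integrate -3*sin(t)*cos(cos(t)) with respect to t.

3*sin(cos(t)) + C

Let u = cos(t), so du = (-sin(t)) dt.
Rewriting, the integral becomes 3·∫ cos(u) du = 3·sin(u).
Substituting back, u = cos(t).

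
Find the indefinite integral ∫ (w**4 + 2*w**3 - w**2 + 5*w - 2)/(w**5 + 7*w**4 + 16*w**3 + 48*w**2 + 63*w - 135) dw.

Factor the denominator: (w - 1)*(w + 3)*(w + 5)*(w**2 + 9).
Partial-fraction decomposition: (7*w - 39)/(36*(w**2 + 9)) + 19/(24*(w + 5)) - 1/(144*(w + 3)) + 1/(48*(w - 1)).
Integrate each term; A/(w−a) gives A·log|w−a|; the (Bw+D)/(w²+p²) term gives a log and an atan.

log(w - 1)/48 - log(w + 3)/144 + 19*log(w + 5)/24 + 7*log(w**2 + 9)/72 - 13*atan(w/3)/36 + C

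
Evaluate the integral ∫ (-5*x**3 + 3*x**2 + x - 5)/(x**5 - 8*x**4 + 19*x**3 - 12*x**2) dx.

83*log(x)/144 - 91*log(x - 4)/16 + 55*log(x - 3)/9 - log(x - 1) - 5/(12*x) + C

Factor the denominator: x**2*(x - 4)*(x - 3)*(x - 1).
Partial-fraction decomposition: -1/(x - 1) + 55/(9*(x - 3)) - 91/(16*(x - 4)) + 83/(144*x) + 5/(12*x**2).
Integrate each term; A/(x−a) gives A·log|x−a|; A/(x−a)² gives −A/(x−a).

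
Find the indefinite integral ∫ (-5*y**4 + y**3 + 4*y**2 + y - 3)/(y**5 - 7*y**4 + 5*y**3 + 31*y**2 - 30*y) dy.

Factor the denominator: y*(y - 5)*(y - 3)*(y - 1)*(y + 2).
Partial-fraction decomposition: -11/(30*(y + 2)) - 1/(12*(y - 1)) + 57/(10*(y - 3)) - 207/(20*(y - 5)) + 1/(10*y).
Integrate each term: A/(y−a) contributes A·log|y−a|.

log(y)/10 - 207*log(y - 5)/20 + 57*log(y - 3)/10 - log(y - 1)/12 - 11*log(y + 2)/30 + C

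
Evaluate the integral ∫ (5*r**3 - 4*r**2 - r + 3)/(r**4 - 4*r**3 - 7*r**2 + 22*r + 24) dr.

17*log(r - 4)/2 - 99*log(r - 3)/20 - log(r + 1)/4 + 17*log(r + 2)/10 + C

Factor the denominator: (r - 4)*(r - 3)*(r + 1)*(r + 2).
Partial-fraction decomposition: 17/(10*(r + 2)) - 1/(4*(r + 1)) - 99/(20*(r - 3)) + 17/(2*(r - 4)).
Integrate each term: A/(r−a) contributes A·log|r−a|.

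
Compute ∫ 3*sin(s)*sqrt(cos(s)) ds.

Let u = cos(s), so du = (-sin(s)) ds.
Rewriting, the integral becomes -3·∫ √u du = -3·(2/3)u^(3/2).
Substituting back, u = cos(s).

-2*cos(s)**(3/2) + C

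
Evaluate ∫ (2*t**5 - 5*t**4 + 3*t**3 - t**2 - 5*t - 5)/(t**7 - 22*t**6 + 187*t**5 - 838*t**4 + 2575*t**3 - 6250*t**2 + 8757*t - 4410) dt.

-1612399*log(t - 7)/756900 + 3445*log(t - 5)/1632 + 11*log(t - 2)/975 - 11*log(t - 1)/1440 + 58423*log(t**2 + 9)/7434440 - 254981*atan(t/3)/5575830 - 22549/(3480*t - 24360) + C

Factor the denominator: (t - 7)**2*(t - 5)*(t - 2)*(t - 1)*(t**2 + 9).
Partial-fraction decomposition: (58423*t - 509962)/(3717220*(t**2 + 9)) - 11/(1440*(t - 1)) + 11/(975*(t - 2)) + 3445/(1632*(t - 5)) - 1612399/(756900*(t - 7)) + 22549/(3480*(t - 7)**2).
Integrate each term; A/(t−a) gives A·log|t−a|; the (Bt+D)/(t²+p²) term gives a log and an atan.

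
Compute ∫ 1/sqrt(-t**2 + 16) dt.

Substitute t = 4·sin(θ), so dt = 4·cos(θ) dθ and the radical becomes sqrt(-t**2 + 16) = 4·cos(θ) by the Pythagorean identity.
Integrate the resulting trig expression in θ, then back-substitute θ = asin(t/4), sin(θ) = t/4, cos(θ) = sqrt(-t**2 + 16)/4 (absorbing any constant into C).

asin(t/4) + C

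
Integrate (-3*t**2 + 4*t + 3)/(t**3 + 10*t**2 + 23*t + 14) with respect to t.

Factor the denominator: (t + 1)*(t + 2)*(t + 7).
Partial-fraction decomposition: -86/(15*(t + 7)) + 17/(5*(t + 2)) - 2/(3*(t + 1)).
Integrate each term: A/(t−a) contributes A·log|t−a|.

-2*log(t + 1)/3 + 17*log(t + 2)/5 - 86*log(t + 7)/15 + C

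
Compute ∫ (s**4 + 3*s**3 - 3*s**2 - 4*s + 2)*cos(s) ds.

s**4*sin(s) + 3*s**3*sin(s) + 4*s**3*cos(s) - 15*s**2*sin(s) + 9*s**2*cos(s) - 22*s*sin(s) - 30*s*cos(s) + 32*sin(s) - 22*cos(s) + C

Use integration by parts with u = s**4 + 3*s**3 - 3*s**2 - 4*s + 2, dv = cos(s) ds, so v = sin(s).
Apply parts 4 times (tabular method): alternate signs, differentiate u down to 0, integrate dv up.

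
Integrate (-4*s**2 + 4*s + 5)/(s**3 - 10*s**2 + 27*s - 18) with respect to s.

-23*log(s - 6)/3 + 19*log(s - 3)/6 + log(s - 1)/2 + C

Factor the denominator: (s - 6)*(s - 3)*(s - 1).
Partial-fraction decomposition: 1/(2*(s - 1)) + 19/(6*(s - 3)) - 23/(3*(s - 6)).
Integrate each term: A/(s−a) contributes A·log|s−a|.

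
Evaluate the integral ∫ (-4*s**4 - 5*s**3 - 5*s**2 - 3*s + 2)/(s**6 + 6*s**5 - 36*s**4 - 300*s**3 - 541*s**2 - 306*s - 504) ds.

-81*log(s - 7)/500 + 223*log(s + 3)/300 - 35*log(s + 4)/17 + 164*log(s + 6)/111 + log(s**2 + 1)/157250 - 1011*atan(s)/157250 + C

Factor the denominator: (s - 7)*(s + 3)*(s + 4)*(s + 6)*(s**2 + 1).
Partial-fraction decomposition: (2*s - 1011)/(157250*(s**2 + 1)) + 164/(111*(s + 6)) - 35/(17*(s + 4)) + 223/(300*(s + 3)) - 81/(500*(s - 7)).
Integrate each term; A/(s−a) gives A·log|s−a|; the (Bs+D)/(s²+p²) term gives a log and an atan.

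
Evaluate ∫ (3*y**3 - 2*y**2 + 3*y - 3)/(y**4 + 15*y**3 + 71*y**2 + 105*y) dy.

Factor the denominator: y*(y + 3)*(y + 5)*(y + 7).
Partial-fraction decomposition: 1151/(56*(y + 7)) - 443/(20*(y + 5)) + 37/(8*(y + 3)) - 1/(35*y).
Integrate each term: A/(y−a) contributes A·log|y−a|.

-log(y)/35 + 37*log(y + 3)/8 - 443*log(y + 5)/20 + 1151*log(y + 7)/56 + C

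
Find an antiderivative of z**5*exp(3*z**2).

(9*z**4 - 6*z**2 + 2)*exp(3*z**2)/54 + C

Let u = z², du = 2z dz; rewrite as (1/2)∫ u^2·exp(3u) du.
Now integrate by parts 2 times.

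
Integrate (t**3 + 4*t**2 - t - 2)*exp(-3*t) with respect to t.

(-9*t**3 - 45*t**2 - 21*t + 11)*exp(-3*t)/27 + C

Use integration by parts with u = t**3 + 4*t**2 - t - 2, dv = exp(-3*t) dt, so v = -exp(-3*t)/3.
Apply parts 3 times (tabular method): alternate signs, differentiate u down to 0, integrate dv up.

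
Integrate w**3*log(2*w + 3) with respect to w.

Use integration by parts with u = log(2*w + 3), dv = w**3 dw.
Then du = 2/(2*w + 3) dw and v = w**4/4.

w**4*log(2*w + 3)/4 - w**4/16 + w**3/8 - 9*w**2/32 + 27*w/32 - 81*log(2*w + 3)/64 + C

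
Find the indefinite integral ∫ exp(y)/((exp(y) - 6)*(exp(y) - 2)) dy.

log(exp(y) - 6)/4 - log(exp(y) - 2)/4 + C

Let u = e^y, du = e^y dy.
The integral becomes ∫ du/((u-6)(u-2)); decompose into partial fractions.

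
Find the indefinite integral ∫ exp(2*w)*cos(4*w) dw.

Let I denote the integral. Integrate by parts with u = cos(4*w), dv = exp(2*w) dw, so v = exp(2*w)/2: I = exp(2*w)*cos(4*w)/2 + 2·∫ exp(2*w)*sin(4*w) dw.
Apply parts again with u = sin(4*w), dv = exp(2*w) dw: ∫ exp(2*w)*sin(4*w) dw = exp(2*w)*sin(4*w)/2 − 2·I. Substituting back brings back I: I = exp(2*w)*sin(4*w) + exp(2*w)*cos(4*w)/2 − 4·I.
Solving for I: (1 + 4)·I equals the remaining terms, so I = (1/5)·(exp(2*w)*sin(4*w) + exp(2*w)*cos(4*w)/2).

exp(2*w)*sin(4*w)/5 + exp(2*w)*cos(4*w)/10 + C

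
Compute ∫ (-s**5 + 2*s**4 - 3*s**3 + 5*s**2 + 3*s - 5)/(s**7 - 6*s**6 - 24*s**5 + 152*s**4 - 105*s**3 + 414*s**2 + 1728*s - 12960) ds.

-5639*log(s - 6)/17820 + 2593589*log(s - 4)/9922500 - 517*log(s + 3)/15876 + 4855*log(s + 5)/60588 + 2149*log(s**2 + 9)/573750 - 2537*atan(s/3)/191250 - 617/(3150*s - 12600) + C

Factor the denominator: (s - 6)*(s - 4)**2*(s + 3)*(s + 5)*(s**2 + 9).
Partial-fraction decomposition: (4298*s - 22833)/(573750*(s**2 + 9)) + 4855/(60588*(s + 5)) - 517/(15876*(s + 3)) + 2593589/(9922500*(s - 4)) + 617/(3150*(s - 4)**2) - 5639/(17820*(s - 6)).
Integrate each term; A/(s−a) gives A·log|s−a|; the (Bs+D)/(s²+p²) term gives a log and an atan.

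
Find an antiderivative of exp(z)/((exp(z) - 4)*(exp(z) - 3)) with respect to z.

Let u = e^z, du = e^z dz.
The integral becomes ∫ du/((u-4)(u-3)); decompose into partial fractions.

log(exp(z) - 4) - log(exp(z) - 3) + C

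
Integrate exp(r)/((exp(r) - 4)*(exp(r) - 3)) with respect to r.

log(exp(r) - 4) - log(exp(r) - 3) + C

Let u = e^r, du = e^r dr.
The integral becomes ∫ du/((u-3)(u-4)); decompose into partial fractions.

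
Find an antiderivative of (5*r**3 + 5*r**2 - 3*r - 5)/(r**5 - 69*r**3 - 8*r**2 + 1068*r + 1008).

183303*log(r - 6)/828100 - log(r + 1)/441 + 233*log(r + 4)/900 - 727*log(r + 7)/1521 - 1237/(910*r - 5460) + C

Factor the denominator: (r - 6)**2*(r + 1)*(r + 4)*(r + 7).
Partial-fraction decomposition: -727/(1521*(r + 7)) + 233/(900*(r + 4)) - 1/(441*(r + 1)) + 183303/(828100*(r - 6)) + 1237/(910*(r - 6)**2).
Integrate each term; A/(r−a) gives A·log|r−a|; A/(r−a)² gives −A/(r−a).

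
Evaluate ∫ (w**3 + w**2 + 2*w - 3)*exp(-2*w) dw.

Use integration by parts with u = w**3 + w**2 + 2*w - 3, dv = exp(-2*w) dw, so v = -exp(-2*w)/2.
Apply parts 3 times (tabular method): alternate signs, differentiate u down to 0, integrate dv up.

(-4*w**3 - 10*w**2 - 18*w + 3)*exp(-2*w)/8 + C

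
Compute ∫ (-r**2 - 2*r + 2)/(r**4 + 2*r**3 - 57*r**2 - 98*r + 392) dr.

-61*log(r - 7)/770 + log(r - 2)/45 - log(r + 4)/33 + 11*log(r + 7)/126 + C

Factor the denominator: (r - 7)*(r - 2)*(r + 4)*(r + 7).
Partial-fraction decomposition: 11/(126*(r + 7)) - 1/(33*(r + 4)) + 1/(45*(r - 2)) - 61/(770*(r - 7)).
Integrate each term: A/(r−a) contributes A·log|r−a|.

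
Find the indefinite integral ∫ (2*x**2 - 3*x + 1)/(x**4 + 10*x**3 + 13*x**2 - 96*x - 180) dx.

Factor the denominator: (x - 3)*(x + 2)*(x + 5)*(x + 6).
Partial-fraction decomposition: -91/(36*(x + 6)) + 11/(4*(x + 5)) - 1/(4*(x + 2)) + 1/(36*(x - 3)).
Integrate each term: A/(x−a) contributes A·log|x−a|.

log(x - 3)/36 - log(x + 2)/4 + 11*log(x + 5)/4 - 91*log(x + 6)/36 + C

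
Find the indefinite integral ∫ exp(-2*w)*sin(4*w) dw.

-exp(-2*w)*sin(4*w)/10 - exp(-2*w)*cos(4*w)/5 + C

Let I denote the integral. Integrate by parts with u = sin(4*w), dv = exp(-2*w) dw, so v = -exp(-2*w)/2: I = -exp(-2*w)*sin(4*w)/2 + 2·∫ exp(-2*w)*cos(4*w) dw.
Apply parts again with u = cos(4*w), dv = exp(-2*w) dw: ∫ exp(-2*w)*cos(4*w) dw = -exp(-2*w)*cos(4*w)/2 − 2·I. Substituting back brings back I: I = -exp(-2*w)*sin(4*w)/2 - exp(-2*w)*cos(4*w) − 4·I.
Solving for I: (1 + 4)·I equals the remaining terms, so I = (1/5)·(-exp(-2*w)*sin(4*w)/2 - exp(-2*w)*cos(4*w)).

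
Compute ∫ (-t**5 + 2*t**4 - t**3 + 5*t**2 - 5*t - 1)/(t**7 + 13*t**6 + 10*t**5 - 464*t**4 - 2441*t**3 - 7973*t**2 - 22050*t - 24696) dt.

Factor the denominator: (t - 7)*(t + 2)*(t + 4)*(t + 7)**2*(t**2 + 9).
Partial-fraction decomposition: (59*t + 35489)/(1093300*(t**2 + 9)) - 23382953/(74176200*(t + 7)) - 22231/(12180*(t + 7)**2) + 1699/(4950*(t + 4)) - 101/(5850*(t + 2)) - 12139/(1125432*(t - 7)).
Integrate each term; A/(t−a) gives A·log|t−a|; the (Bt+D)/(t²+p²) term gives a log and an atan.

-12139*log(t - 7)/1125432 - 101*log(t + 2)/5850 + 1699*log(t + 4)/4950 - 23382953*log(t + 7)/74176200 + 59*log(t**2 + 9)/2186600 + 35489*atan(t/3)/3279900 + 22231/(12180*t + 85260) + C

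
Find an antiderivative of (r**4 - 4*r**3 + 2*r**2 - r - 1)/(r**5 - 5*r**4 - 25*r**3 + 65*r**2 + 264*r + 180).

71*log(r - 6)/72 - 169*log(r - 5)/336 + log(r + 1)/12 - 57*log(r + 2)/56 + 209*log(r + 3)/144 + C

Factor the denominator: (r - 6)*(r - 5)*(r + 1)*(r + 2)*(r + 3).
Partial-fraction decomposition: 209/(144*(r + 3)) - 57/(56*(r + 2)) + 1/(12*(r + 1)) - 169/(336*(r - 5)) + 71/(72*(r - 6)).
Integrate each term: A/(r−a) contributes A·log|r−a|.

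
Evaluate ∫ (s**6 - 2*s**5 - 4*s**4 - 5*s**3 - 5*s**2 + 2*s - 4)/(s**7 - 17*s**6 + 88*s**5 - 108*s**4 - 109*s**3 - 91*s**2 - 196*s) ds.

log(s)/49 + 28020019*log(s - 7)/35280000 + 157*log(s - 4)/765 - 7*log(s + 1)/640 - 379*log(s**2 + 1)/85000 - 853*atan(s)/42500 - 72481/(8400*s - 58800) + C

Factor the denominator: s*(s - 7)**2*(s - 4)*(s + 1)*(s**2 + 1).
Partial-fraction decomposition: -(379*s + 853)/(42500*(s**2 + 1)) - 7/(640*(s + 1)) + 157/(765*(s - 4)) + 28020019/(35280000*(s - 7)) + 72481/(8400*(s - 7)**2) + 1/(49*s).
Integrate each term; A/(s−a) gives A·log|s−a|; the (Bs+D)/(s²+p²) term gives a log and an atan.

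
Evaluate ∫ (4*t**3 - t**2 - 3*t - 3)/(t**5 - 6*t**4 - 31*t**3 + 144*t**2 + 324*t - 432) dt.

2557*log(t - 6)/13500 - 3*log(t - 1)/500 + 37*log(t + 3)/108 - 263*log(t + 4)/500 - 269/(150*t - 900) + C

Factor the denominator: (t - 6)**2*(t - 1)*(t + 3)*(t + 4).
Partial-fraction decomposition: -263/(500*(t + 4)) + 37/(108*(t + 3)) - 3/(500*(t - 1)) + 2557/(13500*(t - 6)) + 269/(150*(t - 6)**2).
Integrate each term; A/(t−a) gives A·log|t−a|; A/(t−a)² gives −A/(t−a).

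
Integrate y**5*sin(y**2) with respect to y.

-y**4*cos(y**2)/2 + y**2*sin(y**2) + cos(y**2) + C

Let u = y², du = 2y dy; rewrite as (1/2)∫ u^2·sin(1u) du.
Now integrate by parts 2 times.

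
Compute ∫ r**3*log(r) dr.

r**4*log(r)/4 - r**4/16 + C

Use integration by parts with u = log(r), dv = r**3 dr.
Then du = 1/r dr and v = r**4/4.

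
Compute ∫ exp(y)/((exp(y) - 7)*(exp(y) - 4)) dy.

Let u = e^y, du = e^y dy.
The integral becomes ∫ du/((u-7)(u-4)); decompose into partial fractions.

log(exp(y) - 7)/3 - log(exp(y) - 4)/3 + C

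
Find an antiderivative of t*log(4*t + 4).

Use integration by parts with u = log(4*t + 4), dv = t dt.
Then du = 4/(4*t + 4) dt and v = t**2/2.

t**2*log(4*t + 4)/2 - t**2/4 + t/2 - log(t + 1)/2 + C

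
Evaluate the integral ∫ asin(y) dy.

y*asin(y) + sqrt(-y**2 + 1) + C

Use integration by parts with u = arcsin(y), dv = dy.
Then du = 1/sqrt(-y**2 + 1) dy.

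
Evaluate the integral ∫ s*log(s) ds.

s**2*log(s)/2 - s**2/4 + C

Use integration by parts with u = log(s), dv = s ds.
Then du = 1/s ds and v = s**2/2.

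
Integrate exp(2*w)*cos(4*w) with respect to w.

exp(2*w)*sin(4*w)/5 + exp(2*w)*cos(4*w)/10 + C

Let I denote the integral. Integrate by parts with u = cos(4*w), dv = exp(2*w) dw, so v = exp(2*w)/2: I = exp(2*w)*cos(4*w)/2 + 2·∫ exp(2*w)*sin(4*w) dw.
Apply parts again with u = sin(4*w), dv = exp(2*w) dw: ∫ exp(2*w)*sin(4*w) dw = exp(2*w)*sin(4*w)/2 − 2·I. Substituting back brings back I: I = exp(2*w)*sin(4*w) + exp(2*w)*cos(4*w)/2 − 4·I.
Solving for I: (1 + 4)·I equals the remaining terms, so I = (1/5)·(exp(2*w)*sin(4*w) + exp(2*w)*cos(4*w)/2).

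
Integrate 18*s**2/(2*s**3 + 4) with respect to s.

Let u = 2*s**3 + 4, so du = (6*s**2) ds.
Rewriting, the integral becomes 3·∫ 1/u du = 3·log(u).
Substituting back, u = 2*s**3 + 4.

3*log(2*s**3 + 4) + C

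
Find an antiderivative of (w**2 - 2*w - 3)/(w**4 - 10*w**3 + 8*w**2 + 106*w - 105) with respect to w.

Factor the denominator: (w - 7)*(w - 5)*(w - 1)*(w + 3).
Partial-fraction decomposition: -3/(80*(w + 3)) - 1/(24*(w - 1)) - 3/(16*(w - 5)) + 4/(15*(w - 7)).
Integrate each term: A/(w−a) contributes A·log|w−a|.

4*log(w - 7)/15 - 3*log(w - 5)/16 - log(w - 1)/24 - 3*log(w + 3)/80 + C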